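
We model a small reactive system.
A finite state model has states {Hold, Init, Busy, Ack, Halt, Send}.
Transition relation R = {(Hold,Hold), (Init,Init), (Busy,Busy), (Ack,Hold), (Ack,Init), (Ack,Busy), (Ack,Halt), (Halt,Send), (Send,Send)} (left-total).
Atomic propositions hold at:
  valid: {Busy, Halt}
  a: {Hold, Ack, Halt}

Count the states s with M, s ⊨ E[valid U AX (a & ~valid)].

1

Sat(~valid) = {Hold, Init, Ack, Send}
Sat(a & ~valid) = {Hold, Ack}
Sat(AX (a & ~valid)) = {s : every successor in {Hold, Ack}} = {Hold}
E[valid U AX (a & ~valid)]: least fixpoint, start Z0 = Sat(AX (a & ~valid)) = {Hold}, add states in Sat(valid) with some successor in Z. Already a fixed point.
Sat(E[valid U AX (a & ~valid)]) = {Hold}
|Sat(E[valid U AX (a & ~valid)])| = |{Hold}| = 1.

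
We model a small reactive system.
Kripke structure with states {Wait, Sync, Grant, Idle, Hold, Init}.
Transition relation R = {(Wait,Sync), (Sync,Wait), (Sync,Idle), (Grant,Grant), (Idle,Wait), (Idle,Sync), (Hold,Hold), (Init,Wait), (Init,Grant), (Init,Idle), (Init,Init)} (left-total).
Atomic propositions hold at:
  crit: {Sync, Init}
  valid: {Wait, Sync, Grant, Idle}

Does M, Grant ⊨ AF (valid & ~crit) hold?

Yes

Sat(~crit) = {Wait, Grant, Idle, Hold}
Sat(valid & ~crit) = {Wait, Grant, Idle}
AF (valid & ~crit): least fixpoint, start Z0 = {Wait, Grant, Idle}, add states with every successor in Z. Z1 = {Wait, Sync, Grant, Idle}; fixed.
Sat(AF (valid & ~crit)) = {Wait, Sync, Grant, Idle}
Grant ∈ Sat(AF (valid & ~crit)) = {Wait, Sync, Grant, Idle}, so the formula holds at Grant.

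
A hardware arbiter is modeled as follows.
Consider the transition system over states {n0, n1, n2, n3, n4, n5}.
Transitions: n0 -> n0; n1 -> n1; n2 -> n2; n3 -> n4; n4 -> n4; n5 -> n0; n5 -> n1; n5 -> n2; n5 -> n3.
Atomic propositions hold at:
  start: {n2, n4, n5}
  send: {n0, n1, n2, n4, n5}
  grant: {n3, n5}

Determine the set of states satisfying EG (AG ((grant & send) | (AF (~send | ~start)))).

Sat(grant & send) = {n5}
Sat(~send) = {n3}
Sat(~start) = {n0, n1, n3}
Sat(~send | ~start) = {n0, n1, n3}
AF (~send | ~start): least fixpoint, start Z0 = {n0, n1, n3}, add states with every successor in Z. Already a fixed point.
Sat(AF (~send | ~start)) = {n0, n1, n3}
Sat((grant & send) | (AF (~send | ~start))) = {n0, n1, n3, n5}
AG ((grant & send) | (AF (~send | ~start))): greatest fixpoint, start Z0 = {n0, n1, n3, n5}, keep only states in Sat with every successor in Z. Z1 = {n0, n1}; fixed.
Sat(AG ((grant & send) | (AF (~send | ~start)))) = {n0, n1}
EG (AG ((grant & send) | (AF (~send | ~start)))): greatest fixpoint, start Z0 = {n0, n1}, keep only states in Sat with some successor in Z. Already a fixed point.
Sat(EG (AG ((grant & send) | (AF (~send | ~start))))) = {n0, n1}

{n0, n1}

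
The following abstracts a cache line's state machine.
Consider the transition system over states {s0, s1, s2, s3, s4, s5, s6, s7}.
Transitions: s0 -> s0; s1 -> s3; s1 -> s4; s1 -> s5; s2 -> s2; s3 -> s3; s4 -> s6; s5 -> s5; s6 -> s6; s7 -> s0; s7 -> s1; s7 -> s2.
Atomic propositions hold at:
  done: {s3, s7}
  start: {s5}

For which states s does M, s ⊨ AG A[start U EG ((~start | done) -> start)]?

{s5}

Sat(~start) = {s0, s1, s2, s3, s4, s6, s7}
Sat(~start | done) = {s0, s1, s2, s3, s4, s6, s7}
Sat((~start | done) -> start) = {s5}
EG ((~start | done) -> start): greatest fixpoint, start Z0 = {s5}, keep only states in Sat with some successor in Z. Already a fixed point.
Sat(EG ((~start | done) -> start)) = {s5}
A[start U EG ((~start | done) -> start)]: least fixpoint, start Z0 = Sat(EG ((~start | done) -> start)) = {s5}, add states in Sat(start) with every successor in Z. Already a fixed point.
Sat(A[start U EG ((~start | done) -> start)]) = {s5}
AG A[start U EG ((~start | done) -> start)]: greatest fixpoint, start Z0 = {s5}, keep only states in Sat with every successor in Z. Already a fixed point.
Sat(AG A[start U EG ((~start | done) -> start)]) = {s5}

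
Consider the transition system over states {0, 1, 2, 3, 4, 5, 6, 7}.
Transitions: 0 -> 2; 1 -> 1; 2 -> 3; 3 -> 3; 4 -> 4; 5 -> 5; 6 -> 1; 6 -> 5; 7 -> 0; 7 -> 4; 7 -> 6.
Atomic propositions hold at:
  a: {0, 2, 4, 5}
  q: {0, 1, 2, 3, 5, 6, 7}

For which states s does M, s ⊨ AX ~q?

Sat(~q) = {4}
Sat(AX ~q) = {s : every successor in {4}} = {4}

{4}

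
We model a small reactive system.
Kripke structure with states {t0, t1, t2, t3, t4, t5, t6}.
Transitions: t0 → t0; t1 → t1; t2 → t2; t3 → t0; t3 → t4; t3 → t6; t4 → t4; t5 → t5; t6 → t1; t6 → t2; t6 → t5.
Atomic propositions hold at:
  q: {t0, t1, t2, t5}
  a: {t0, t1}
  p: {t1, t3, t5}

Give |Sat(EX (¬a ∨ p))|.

6

Sat(¬a) = {t2, t3, t4, t5, t6}
Sat(¬a ∨ p) = {t1, t2, t3, t4, t5, t6}
Sat(EX (¬a ∨ p)) = {s : some successor in {t1, t2, t3, t4, t5, t6}} = {t1, t2, t3, t4, t5, t6}
|Sat(EX (¬a ∨ p))| = |{t1, t2, t3, t4, t5, t6}| = 6.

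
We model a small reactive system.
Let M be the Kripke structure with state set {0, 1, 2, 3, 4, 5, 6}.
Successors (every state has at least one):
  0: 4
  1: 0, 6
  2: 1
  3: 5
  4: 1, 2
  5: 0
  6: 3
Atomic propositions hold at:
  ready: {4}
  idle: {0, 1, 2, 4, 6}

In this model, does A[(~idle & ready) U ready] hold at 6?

Sat(~idle) = {3, 5}
Sat(~idle & ready) = ∅
A[(~idle & ready) U ready]: least fixpoint, start Z0 = Sat(ready) = {4}, add states in Sat(~idle & ready) with every successor in Z. Already a fixed point.
Sat(A[(~idle & ready) U ready]) = {4}
6 ∉ Sat(A[(~idle & ready) U ready]) = {4}, so the formula does not hold at 6.

No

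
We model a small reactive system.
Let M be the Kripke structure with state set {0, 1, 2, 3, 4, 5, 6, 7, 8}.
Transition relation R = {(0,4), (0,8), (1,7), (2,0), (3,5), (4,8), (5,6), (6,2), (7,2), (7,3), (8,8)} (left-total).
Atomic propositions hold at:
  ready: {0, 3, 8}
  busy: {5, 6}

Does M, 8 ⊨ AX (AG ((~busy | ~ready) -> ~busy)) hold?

Sat(~busy) = {0, 1, 2, 3, 4, 7, 8}
Sat(~ready) = {1, 2, 4, 5, 6, 7}
Sat(~busy | ~ready) = {0, 1, 2, 3, 4, 5, 6, 7, 8}
Sat((~busy | ~ready) -> ~busy) = {0, 1, 2, 3, 4, 7, 8}
AG ((~busy | ~ready) -> ~busy): greatest fixpoint, start Z0 = {0, 1, 2, 3, 4, 7, 8}, keep only states in Sat with every successor in Z. Z1 = {0, 1, 2, 4, 7, 8}; Z2 = {0, 1, 2, 4, 8}; Z3 = {0, 2, 4, 8}; fixed.
Sat(AG ((~busy | ~ready) -> ~busy)) = {0, 2, 4, 8}
Sat(AX (AG ((~busy | ~ready) -> ~busy))) = {s : every successor in {0, 2, 4, 8}} = {0, 2, 4, 6, 8}
8 ∈ Sat(AX (AG ((~busy | ~ready) -> ~busy))) = {0, 2, 4, 6, 8}, so the formula holds at 8.

Yes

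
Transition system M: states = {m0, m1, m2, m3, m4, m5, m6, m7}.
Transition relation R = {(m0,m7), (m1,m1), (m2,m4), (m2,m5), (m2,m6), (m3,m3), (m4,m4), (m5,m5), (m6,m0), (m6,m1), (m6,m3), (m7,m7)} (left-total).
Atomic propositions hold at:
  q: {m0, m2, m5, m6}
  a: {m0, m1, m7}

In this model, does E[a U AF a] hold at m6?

AF a: least fixpoint, start Z0 = {m0, m1, m7}, add states with every successor in Z. Already a fixed point.
Sat(AF a) = {m0, m1, m7}
E[a U AF a]: least fixpoint, start Z0 = Sat(AF a) = {m0, m1, m7}, add states in Sat(a) with some successor in Z. Already a fixed point.
Sat(E[a U AF a]) = {m0, m1, m7}
m6 ∉ Sat(E[a U AF a]) = {m0, m1, m7}, so the formula does not hold at m6.

No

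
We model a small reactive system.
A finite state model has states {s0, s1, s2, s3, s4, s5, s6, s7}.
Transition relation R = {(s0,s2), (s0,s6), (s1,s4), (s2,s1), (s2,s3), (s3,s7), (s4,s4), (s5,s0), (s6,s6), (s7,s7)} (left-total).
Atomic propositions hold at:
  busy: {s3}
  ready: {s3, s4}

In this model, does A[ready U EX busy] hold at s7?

No

Sat(EX busy) = {s : some successor in {s3}} = {s2}
A[ready U EX busy]: least fixpoint, start Z0 = Sat(EX busy) = {s2}, add states in Sat(ready) with every successor in Z. Already a fixed point.
Sat(A[ready U EX busy]) = {s2}
s7 ∉ Sat(A[ready U EX busy]) = {s2}, so the formula does not hold at s7.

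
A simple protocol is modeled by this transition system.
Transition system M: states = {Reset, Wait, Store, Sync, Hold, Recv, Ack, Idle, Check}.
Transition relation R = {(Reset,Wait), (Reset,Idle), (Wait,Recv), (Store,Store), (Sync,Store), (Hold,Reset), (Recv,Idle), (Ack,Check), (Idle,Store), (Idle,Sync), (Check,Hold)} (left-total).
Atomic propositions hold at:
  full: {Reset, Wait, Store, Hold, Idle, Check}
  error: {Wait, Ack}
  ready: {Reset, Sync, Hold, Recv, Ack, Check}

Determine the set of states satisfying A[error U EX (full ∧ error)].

Sat(full ∧ error) = {Wait}
Sat(EX (full ∧ error)) = {s : some successor in {Wait}} = {Reset}
A[error U EX (full ∧ error)]: least fixpoint, start Z0 = Sat(EX (full ∧ error)) = {Reset}, add states in Sat(error) with every successor in Z. Already a fixed point.
Sat(A[error U EX (full ∧ error)]) = {Reset}

{Reset}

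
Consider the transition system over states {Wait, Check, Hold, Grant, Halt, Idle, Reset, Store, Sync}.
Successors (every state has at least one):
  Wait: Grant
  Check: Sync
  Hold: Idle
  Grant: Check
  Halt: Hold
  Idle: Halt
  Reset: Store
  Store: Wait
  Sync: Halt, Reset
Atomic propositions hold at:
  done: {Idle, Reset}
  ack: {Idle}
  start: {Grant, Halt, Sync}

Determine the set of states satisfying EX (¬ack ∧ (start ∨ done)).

Sat(¬ack) = {Wait, Check, Hold, Grant, Halt, Reset, Store, Sync}
Sat(start ∨ done) = {Grant, Halt, Idle, Reset, Sync}
Sat(¬ack ∧ (start ∨ done)) = {Grant, Halt, Reset, Sync}
Sat(EX (¬ack ∧ (start ∨ done))) = {s : some successor in {Grant, Halt, Reset, Sync}} = {Wait, Check, Idle, Sync}

{Wait, Check, Idle, Sync}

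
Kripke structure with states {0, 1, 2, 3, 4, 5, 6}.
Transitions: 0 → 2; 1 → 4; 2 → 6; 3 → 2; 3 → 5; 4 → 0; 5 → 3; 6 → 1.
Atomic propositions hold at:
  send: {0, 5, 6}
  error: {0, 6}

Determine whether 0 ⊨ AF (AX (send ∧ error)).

Sat(send ∧ error) = {0, 6}
Sat(AX (send ∧ error)) = {s : every successor in {0, 6}} = {2, 4}
AF (AX (send ∧ error)): least fixpoint, start Z0 = {2, 4}, add states with every successor in Z. Z1 = {0, 1, 2, 4}; Z2 = {0, 1, 2, 4, 6}; fixed.
Sat(AF (AX (send ∧ error))) = {0, 1, 2, 4, 6}
0 ∈ Sat(AF (AX (send ∧ error))) = {0, 1, 2, 4, 6}, so the formula holds at 0.

Yes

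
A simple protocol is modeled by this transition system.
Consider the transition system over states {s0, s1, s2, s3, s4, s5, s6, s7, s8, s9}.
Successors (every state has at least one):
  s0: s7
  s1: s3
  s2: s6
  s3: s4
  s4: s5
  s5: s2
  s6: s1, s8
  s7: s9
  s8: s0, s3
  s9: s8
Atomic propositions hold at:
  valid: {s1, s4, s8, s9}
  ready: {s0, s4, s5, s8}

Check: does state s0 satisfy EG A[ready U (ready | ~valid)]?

No

Sat(~valid) = {s0, s2, s3, s5, s6, s7}
Sat(ready | ~valid) = {s0, s2, s3, s4, s5, s6, s7, s8}
A[ready U (ready | ~valid)]: least fixpoint, start Z0 = Sat((ready | ~valid)) = {s0, s2, s3, s4, s5, s6, s7, s8}, add states in Sat(ready) with every successor in Z. Already a fixed point.
Sat(A[ready U (ready | ~valid)]) = {s0, s2, s3, s4, s5, s6, s7, s8}
EG A[ready U (ready | ~valid)]: greatest fixpoint, start Z0 = {s0, s2, s3, s4, s5, s6, s7, s8}, keep only states in Sat with some successor in Z. Z1 = {s0, s2, s3, s4, s5, s6, s8}; Z2 = {s2, s3, s4, s5, s6, s8}; fixed.
Sat(EG A[ready U (ready | ~valid)]) = {s2, s3, s4, s5, s6, s8}
s0 ∉ Sat(EG A[ready U (ready | ~valid)]) = {s2, s3, s4, s5, s6, s8}, so the formula does not hold at s0.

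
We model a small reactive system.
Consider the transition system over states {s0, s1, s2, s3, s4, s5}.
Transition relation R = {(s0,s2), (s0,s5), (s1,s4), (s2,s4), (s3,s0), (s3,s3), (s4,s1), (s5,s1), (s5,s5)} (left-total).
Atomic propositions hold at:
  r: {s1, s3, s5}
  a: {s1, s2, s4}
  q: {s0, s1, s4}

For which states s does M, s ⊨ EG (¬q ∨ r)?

{s3, s5}

Sat(¬q) = {s2, s3, s5}
Sat(¬q ∨ r) = {s1, s2, s3, s5}
EG (¬q ∨ r): greatest fixpoint, start Z0 = {s1, s2, s3, s5}, keep only states in Sat with some successor in Z. Z1 = {s3, s5}; fixed.
Sat(EG (¬q ∨ r)) = {s3, s5}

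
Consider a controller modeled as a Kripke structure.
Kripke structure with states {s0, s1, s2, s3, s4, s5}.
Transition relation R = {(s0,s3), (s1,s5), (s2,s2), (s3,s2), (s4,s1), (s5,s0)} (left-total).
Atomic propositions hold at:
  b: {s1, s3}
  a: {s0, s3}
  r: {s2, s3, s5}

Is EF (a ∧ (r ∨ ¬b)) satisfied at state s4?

Sat(¬b) = {s0, s2, s4, s5}
Sat(r ∨ ¬b) = {s0, s2, s3, s4, s5}
Sat(a ∧ (r ∨ ¬b)) = {s0, s3}
EF (a ∧ (r ∨ ¬b)): least fixpoint, start Z0 = {s0, s3}, add states with some successor in Z. Z1 = {s0, s3, s5}; Z2 = {s0, s1, s3, s5}; Z3 = {s0, s1, s3, s4, s5}; fixed.
Sat(EF (a ∧ (r ∨ ¬b))) = {s0, s1, s3, s4, s5}
s4 ∈ Sat(EF (a ∧ (r ∨ ¬b))) = {s0, s1, s3, s4, s5}, so the formula holds at s4.

Yes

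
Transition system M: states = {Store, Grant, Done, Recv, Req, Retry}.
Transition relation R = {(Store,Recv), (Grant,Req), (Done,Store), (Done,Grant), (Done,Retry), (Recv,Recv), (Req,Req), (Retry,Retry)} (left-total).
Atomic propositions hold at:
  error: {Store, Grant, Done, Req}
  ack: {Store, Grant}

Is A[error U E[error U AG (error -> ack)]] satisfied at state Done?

Sat(error -> ack) = {Store, Grant, Recv, Retry}
AG (error -> ack): greatest fixpoint, start Z0 = {Store, Grant, Recv, Retry}, keep only states in Sat with every successor in Z. Z1 = {Store, Recv, Retry}; fixed.
Sat(AG (error -> ack)) = {Store, Recv, Retry}
E[error U AG (error -> ack)]: least fixpoint, start Z0 = Sat(AG (error -> ack)) = {Store, Recv, Retry}, add states in Sat(error) with some successor in Z. Z1 = {Store, Done, Recv, Retry}; fixed.
Sat(E[error U AG (error -> ack)]) = {Store, Done, Recv, Retry}
A[error U E[error U AG (error -> ack)]]: least fixpoint, start Z0 = Sat(E[error U AG (error -> ack)]) = {Store, Done, Recv, Retry}, add states in Sat(error) with every successor in Z. Already a fixed point.
Sat(A[error U E[error U AG (error -> ack)]]) = {Store, Done, Recv, Retry}
Done ∈ Sat(A[error U E[error U AG (error -> ack)]]) = {Store, Done, Recv, Retry}, so the formula holds at Done.

Yes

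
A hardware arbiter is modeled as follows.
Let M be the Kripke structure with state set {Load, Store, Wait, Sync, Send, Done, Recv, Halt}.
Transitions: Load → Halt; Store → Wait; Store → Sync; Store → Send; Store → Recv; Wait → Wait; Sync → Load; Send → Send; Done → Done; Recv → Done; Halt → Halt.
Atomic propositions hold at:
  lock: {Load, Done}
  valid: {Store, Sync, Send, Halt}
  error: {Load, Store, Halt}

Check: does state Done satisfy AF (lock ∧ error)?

Sat(lock ∧ error) = {Load}
AF (lock ∧ error): least fixpoint, start Z0 = {Load}, add states with every successor in Z. Z1 = {Load, Sync}; fixed.
Sat(AF (lock ∧ error)) = {Load, Sync}
Done ∉ Sat(AF (lock ∧ error)) = {Load, Sync}, so the formula does not hold at Done.

No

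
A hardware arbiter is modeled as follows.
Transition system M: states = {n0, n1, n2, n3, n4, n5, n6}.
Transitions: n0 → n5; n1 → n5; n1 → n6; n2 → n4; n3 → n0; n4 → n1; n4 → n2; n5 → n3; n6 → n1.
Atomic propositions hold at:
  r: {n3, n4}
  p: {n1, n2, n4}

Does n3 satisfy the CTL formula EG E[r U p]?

E[r U p]: least fixpoint, start Z0 = Sat(p) = {n1, n2, n4}, add states in Sat(r) with some successor in Z. Already a fixed point.
Sat(E[r U p]) = {n1, n2, n4}
EG E[r U p]: greatest fixpoint, start Z0 = {n1, n2, n4}, keep only states in Sat with some successor in Z. Z1 = {n2, n4}; fixed.
Sat(EG E[r U p]) = {n2, n4}
n3 ∉ Sat(EG E[r U p]) = {n2, n4}, so the formula does not hold at n3.

No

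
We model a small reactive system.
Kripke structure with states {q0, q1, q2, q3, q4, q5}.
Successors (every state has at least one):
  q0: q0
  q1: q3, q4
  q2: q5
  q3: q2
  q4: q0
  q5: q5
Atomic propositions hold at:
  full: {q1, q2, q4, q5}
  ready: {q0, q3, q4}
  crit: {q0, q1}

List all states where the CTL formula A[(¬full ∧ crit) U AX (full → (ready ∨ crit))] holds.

Sat(¬full) = {q0, q3}
Sat(¬full ∧ crit) = {q0}
Sat(ready ∨ crit) = {q0, q1, q3, q4}
Sat(full → (ready ∨ crit)) = {q0, q1, q3, q4}
Sat(AX (full → (ready ∨ crit))) = {s : every successor in {q0, q1, q3, q4}} = {q0, q1, q4}
A[(¬full ∧ crit) U AX (full → (ready ∨ crit))]: least fixpoint, start Z0 = Sat(AX (full → (ready ∨ crit))) = {q0, q1, q4}, add states in Sat(¬full ∧ crit) with every successor in Z. Already a fixed point.
Sat(A[(¬full ∧ crit) U AX (full → (ready ∨ crit))]) = {q0, q1, q4}

{q0, q1, q4}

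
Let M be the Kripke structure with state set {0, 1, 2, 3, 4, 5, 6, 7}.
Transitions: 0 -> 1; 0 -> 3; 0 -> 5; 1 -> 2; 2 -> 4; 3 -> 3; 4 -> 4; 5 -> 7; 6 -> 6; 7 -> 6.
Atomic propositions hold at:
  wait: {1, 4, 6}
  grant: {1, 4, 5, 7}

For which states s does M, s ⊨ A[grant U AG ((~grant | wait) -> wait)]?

{4, 5, 6, 7}

Sat(~grant) = {0, 2, 3, 6}
Sat(~grant | wait) = {0, 1, 2, 3, 4, 6}
Sat((~grant | wait) -> wait) = {1, 4, 5, 6, 7}
AG ((~grant | wait) -> wait): greatest fixpoint, start Z0 = {1, 4, 5, 6, 7}, keep only states in Sat with every successor in Z. Z1 = {4, 5, 6, 7}; fixed.
Sat(AG ((~grant | wait) -> wait)) = {4, 5, 6, 7}
A[grant U AG ((~grant | wait) -> wait)]: least fixpoint, start Z0 = Sat(AG ((~grant | wait) -> wait)) = {4, 5, 6, 7}, add states in Sat(grant) with every successor in Z. Already a fixed point.
Sat(A[grant U AG ((~grant | wait) -> wait)]) = {4, 5, 6, 7}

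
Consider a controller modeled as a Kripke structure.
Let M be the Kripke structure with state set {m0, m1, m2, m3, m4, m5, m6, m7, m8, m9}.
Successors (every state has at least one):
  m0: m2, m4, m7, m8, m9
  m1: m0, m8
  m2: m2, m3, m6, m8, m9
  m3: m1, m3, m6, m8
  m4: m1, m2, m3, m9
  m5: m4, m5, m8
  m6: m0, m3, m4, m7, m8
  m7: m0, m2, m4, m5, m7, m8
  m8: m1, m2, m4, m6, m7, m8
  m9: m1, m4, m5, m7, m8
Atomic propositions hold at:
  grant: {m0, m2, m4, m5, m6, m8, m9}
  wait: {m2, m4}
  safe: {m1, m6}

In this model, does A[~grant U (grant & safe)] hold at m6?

Sat(~grant) = {m1, m3, m7}
Sat(grant & safe) = {m6}
A[~grant U (grant & safe)]: least fixpoint, start Z0 = Sat((grant & safe)) = {m6}, add states in Sat(~grant) with every successor in Z. Already a fixed point.
Sat(A[~grant U (grant & safe)]) = {m6}
m6 ∈ Sat(A[~grant U (grant & safe)]) = {m6}, so the formula holds at m6.

Yes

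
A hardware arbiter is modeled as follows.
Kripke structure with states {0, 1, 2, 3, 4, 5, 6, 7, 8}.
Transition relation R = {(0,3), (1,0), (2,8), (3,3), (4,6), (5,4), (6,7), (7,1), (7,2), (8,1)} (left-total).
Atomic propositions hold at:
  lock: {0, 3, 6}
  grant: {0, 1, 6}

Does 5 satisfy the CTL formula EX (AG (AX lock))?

Sat(AX lock) = {s : every successor in {0, 3, 6}} = {0, 1, 3, 4}
AG (AX lock): greatest fixpoint, start Z0 = {0, 1, 3, 4}, keep only states in Sat with every successor in Z. Z1 = {0, 1, 3}; fixed.
Sat(AG (AX lock)) = {0, 1, 3}
Sat(EX (AG (AX lock))) = {s : some successor in {0, 1, 3}} = {0, 1, 3, 7, 8}
5 ∉ Sat(EX (AG (AX lock))) = {0, 1, 3, 7, 8}, so the formula does not hold at 5.

No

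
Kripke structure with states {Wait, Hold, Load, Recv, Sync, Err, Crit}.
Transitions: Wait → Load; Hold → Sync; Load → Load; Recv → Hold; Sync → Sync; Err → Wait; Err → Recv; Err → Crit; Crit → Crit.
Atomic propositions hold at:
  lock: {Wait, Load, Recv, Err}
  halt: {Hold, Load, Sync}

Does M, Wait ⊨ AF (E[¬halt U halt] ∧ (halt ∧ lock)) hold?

Yes

Sat(¬halt) = {Wait, Recv, Err, Crit}
E[¬halt U halt]: least fixpoint, start Z0 = Sat(halt) = {Hold, Load, Sync}, add states in Sat(¬halt) with some successor in Z. Z1 = {Wait, Hold, Load, Recv, Sync}; Z2 = {Wait, Hold, Load, Recv, Sync, Err}; fixed.
Sat(E[¬halt U halt]) = {Wait, Hold, Load, Recv, Sync, Err}
Sat(halt ∧ lock) = {Load}
Sat(E[¬halt U halt] ∧ (halt ∧ lock)) = {Load}
AF (E[¬halt U halt] ∧ (halt ∧ lock)): least fixpoint, start Z0 = {Load}, add states with every successor in Z. Z1 = {Wait, Load}; fixed.
Sat(AF (E[¬halt U halt] ∧ (halt ∧ lock))) = {Wait, Load}
Wait ∈ Sat(AF (E[¬halt U halt] ∧ (halt ∧ lock))) = {Wait, Load}, so the formula holds at Wait.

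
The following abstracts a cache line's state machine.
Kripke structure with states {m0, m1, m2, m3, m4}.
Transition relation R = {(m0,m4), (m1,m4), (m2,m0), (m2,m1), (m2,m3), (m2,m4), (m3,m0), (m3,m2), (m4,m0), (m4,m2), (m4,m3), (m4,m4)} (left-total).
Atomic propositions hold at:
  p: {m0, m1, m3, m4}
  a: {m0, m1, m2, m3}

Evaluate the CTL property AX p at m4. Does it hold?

No

Sat(AX p) = {s : every successor in {m0, m1, m3, m4}} = {m0, m1, m2}
m4 ∉ Sat(AX p) = {m0, m1, m2}, so the formula does not hold at m4.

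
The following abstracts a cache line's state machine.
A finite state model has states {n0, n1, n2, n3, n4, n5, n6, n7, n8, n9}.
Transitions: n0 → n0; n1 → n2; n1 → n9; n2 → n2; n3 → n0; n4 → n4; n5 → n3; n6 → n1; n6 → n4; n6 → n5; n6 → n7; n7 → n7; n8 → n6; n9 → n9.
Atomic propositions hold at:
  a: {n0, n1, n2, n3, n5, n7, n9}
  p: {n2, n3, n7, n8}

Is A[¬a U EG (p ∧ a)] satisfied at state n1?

Sat(¬a) = {n4, n6, n8}
Sat(p ∧ a) = {n2, n3, n7}
EG (p ∧ a): greatest fixpoint, start Z0 = {n2, n3, n7}, keep only states in Sat with some successor in Z. Z1 = {n2, n7}; fixed.
Sat(EG (p ∧ a)) = {n2, n7}
A[¬a U EG (p ∧ a)]: least fixpoint, start Z0 = Sat(EG (p ∧ a)) = {n2, n7}, add states in Sat(¬a) with every successor in Z. Already a fixed point.
Sat(A[¬a U EG (p ∧ a)]) = {n2, n7}
n1 ∉ Sat(A[¬a U EG (p ∧ a)]) = {n2, n7}, so the formula does not hold at n1.

No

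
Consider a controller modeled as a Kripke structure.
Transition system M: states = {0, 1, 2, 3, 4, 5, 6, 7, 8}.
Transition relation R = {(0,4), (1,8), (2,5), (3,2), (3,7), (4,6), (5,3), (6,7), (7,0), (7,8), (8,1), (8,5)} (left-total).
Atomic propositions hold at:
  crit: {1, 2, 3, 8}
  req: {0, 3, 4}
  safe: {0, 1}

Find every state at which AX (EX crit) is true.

{1, 2, 5, 6, 8}

Sat(EX crit) = {s : some successor in {1, 2, 3, 8}} = {1, 3, 5, 7, 8}
Sat(AX (EX crit)) = {s : every successor in {1, 3, 5, 7, 8}} = {1, 2, 5, 6, 8}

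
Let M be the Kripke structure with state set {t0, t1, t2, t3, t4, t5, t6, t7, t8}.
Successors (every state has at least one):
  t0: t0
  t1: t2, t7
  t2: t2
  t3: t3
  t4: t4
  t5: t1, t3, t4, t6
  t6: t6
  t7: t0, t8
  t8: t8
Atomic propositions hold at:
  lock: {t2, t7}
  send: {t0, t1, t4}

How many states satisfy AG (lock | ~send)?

Sat(~send) = {t2, t3, t5, t6, t7, t8}
Sat(lock | ~send) = {t2, t3, t5, t6, t7, t8}
AG (lock | ~send): greatest fixpoint, start Z0 = {t2, t3, t5, t6, t7, t8}, keep only states in Sat with every successor in Z. Z1 = {t2, t3, t6, t8}; fixed.
Sat(AG (lock | ~send)) = {t2, t3, t6, t8}
|Sat(AG (lock | ~send))| = |{t2, t3, t6, t8}| = 4.

4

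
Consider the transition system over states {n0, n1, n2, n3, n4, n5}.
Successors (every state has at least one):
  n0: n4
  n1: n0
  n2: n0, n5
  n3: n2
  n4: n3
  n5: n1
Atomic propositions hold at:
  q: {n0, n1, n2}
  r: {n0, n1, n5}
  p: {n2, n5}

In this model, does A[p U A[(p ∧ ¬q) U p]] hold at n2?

Sat(¬q) = {n3, n4, n5}
Sat(p ∧ ¬q) = {n5}
A[(p ∧ ¬q) U p]: least fixpoint, start Z0 = Sat(p) = {n2, n5}, add states in Sat(p ∧ ¬q) with every successor in Z. Already a fixed point.
Sat(A[(p ∧ ¬q) U p]) = {n2, n5}
A[p U A[(p ∧ ¬q) U p]]: least fixpoint, start Z0 = Sat(A[(p ∧ ¬q) U p]) = {n2, n5}, add states in Sat(p) with every successor in Z. Already a fixed point.
Sat(A[p U A[(p ∧ ¬q) U p]]) = {n2, n5}
n2 ∈ Sat(A[p U A[(p ∧ ¬q) U p]]) = {n2, n5}, so the formula holds at n2.

Yes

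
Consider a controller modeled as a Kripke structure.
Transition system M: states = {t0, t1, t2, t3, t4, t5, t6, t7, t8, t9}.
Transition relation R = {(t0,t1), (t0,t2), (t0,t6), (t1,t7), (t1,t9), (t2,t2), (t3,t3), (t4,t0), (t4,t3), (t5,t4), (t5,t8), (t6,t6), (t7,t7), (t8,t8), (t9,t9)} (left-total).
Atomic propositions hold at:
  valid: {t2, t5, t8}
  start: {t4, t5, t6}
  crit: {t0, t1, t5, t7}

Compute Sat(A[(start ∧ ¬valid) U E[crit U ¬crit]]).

Sat(¬valid) = {t0, t1, t3, t4, t6, t7, t9}
Sat(start ∧ ¬valid) = {t4, t6}
Sat(¬crit) = {t2, t3, t4, t6, t8, t9}
E[crit U ¬crit]: least fixpoint, start Z0 = Sat(¬crit) = {t2, t3, t4, t6, t8, t9}, add states in Sat(crit) with some successor in Z. Z1 = {t0, t1, t2, t3, t4, t5, t6, t8, t9}; fixed.
Sat(E[crit U ¬crit]) = {t0, t1, t2, t3, t4, t5, t6, t8, t9}
A[(start ∧ ¬valid) U E[crit U ¬crit]]: least fixpoint, start Z0 = Sat(E[crit U ¬crit]) = {t0, t1, t2, t3, t4, t5, t6, t8, t9}, add states in Sat(start ∧ ¬valid) with every successor in Z. Already a fixed point.
Sat(A[(start ∧ ¬valid) U E[crit U ¬crit]]) = {t0, t1, t2, t3, t4, t5, t6, t8, t9}

{t0, t1, t2, t3, t4, t5, t6, t8, t9}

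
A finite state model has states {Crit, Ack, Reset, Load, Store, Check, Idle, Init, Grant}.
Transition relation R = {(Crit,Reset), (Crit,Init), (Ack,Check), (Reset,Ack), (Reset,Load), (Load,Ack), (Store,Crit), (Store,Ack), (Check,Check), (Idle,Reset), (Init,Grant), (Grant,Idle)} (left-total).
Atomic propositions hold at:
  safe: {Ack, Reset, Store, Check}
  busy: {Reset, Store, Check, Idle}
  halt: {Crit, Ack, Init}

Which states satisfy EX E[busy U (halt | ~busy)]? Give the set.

{Crit, Reset, Load, Store, Idle, Init, Grant}

Sat(~busy) = {Crit, Ack, Load, Init, Grant}
Sat(halt | ~busy) = {Crit, Ack, Load, Init, Grant}
E[busy U (halt | ~busy)]: least fixpoint, start Z0 = Sat((halt | ~busy)) = {Crit, Ack, Load, Init, Grant}, add states in Sat(busy) with some successor in Z. Z1 = {Crit, Ack, Reset, Load, Store, Init, Grant}; Z2 = {Crit, Ack, Reset, Load, Store, Idle, Init, Grant}; fixed.
Sat(E[busy U (halt | ~busy)]) = {Crit, Ack, Reset, Load, Store, Idle, Init, Grant}
Sat(EX E[busy U (halt | ~busy)]) = {s : some successor in {Crit, Ack, Reset, Load, Store, Idle, Init, Grant}} = {Crit, Reset, Load, Store, Idle, Init, Grant}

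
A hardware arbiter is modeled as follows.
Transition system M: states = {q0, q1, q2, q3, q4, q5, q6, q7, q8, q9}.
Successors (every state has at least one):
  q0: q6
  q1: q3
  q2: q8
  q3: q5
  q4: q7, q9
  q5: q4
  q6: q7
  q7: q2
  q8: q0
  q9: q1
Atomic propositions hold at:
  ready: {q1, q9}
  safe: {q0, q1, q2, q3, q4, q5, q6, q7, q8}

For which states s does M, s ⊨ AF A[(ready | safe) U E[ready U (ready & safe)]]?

Sat(ready | safe) = {q0, q1, q2, q3, q4, q5, q6, q7, q8, q9}
Sat(ready & safe) = {q1}
E[ready U (ready & safe)]: least fixpoint, start Z0 = Sat((ready & safe)) = {q1}, add states in Sat(ready) with some successor in Z. Z1 = {q1, q9}; fixed.
Sat(E[ready U (ready & safe)]) = {q1, q9}
A[(ready | safe) U E[ready U (ready & safe)]]: least fixpoint, start Z0 = Sat(E[ready U (ready & safe)]) = {q1, q9}, add states in Sat(ready | safe) with every successor in Z. Already a fixed point.
Sat(A[(ready | safe) U E[ready U (ready & safe)]]) = {q1, q9}
AF A[(ready | safe) U E[ready U (ready & safe)]]: least fixpoint, start Z0 = {q1, q9}, add states with every successor in Z. Already a fixed point.
Sat(AF A[(ready | safe) U E[ready U (ready & safe)]]) = {q1, q9}

{q1, q9}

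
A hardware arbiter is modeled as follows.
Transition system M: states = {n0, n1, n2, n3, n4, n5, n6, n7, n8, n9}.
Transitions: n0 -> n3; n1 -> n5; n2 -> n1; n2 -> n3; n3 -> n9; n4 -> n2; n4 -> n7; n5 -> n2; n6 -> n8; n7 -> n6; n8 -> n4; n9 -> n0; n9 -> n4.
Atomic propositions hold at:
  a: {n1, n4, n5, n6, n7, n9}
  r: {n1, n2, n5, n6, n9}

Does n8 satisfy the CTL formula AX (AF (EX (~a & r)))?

Sat(~a) = {n0, n2, n3, n8}
Sat(~a & r) = {n2}
Sat(EX (~a & r)) = {s : some successor in {n2}} = {n4, n5}
AF (EX (~a & r)): least fixpoint, start Z0 = {n4, n5}, add states with every successor in Z. Z1 = {n1, n4, n5, n8}; Z2 = {n1, n4, n5, n6, n8}; Z3 = {n1, n4, n5, n6, n7, n8}; fixed.
Sat(AF (EX (~a & r))) = {n1, n4, n5, n6, n7, n8}
Sat(AX (AF (EX (~a & r)))) = {s : every successor in {n1, n4, n5, n6, n7, n8}} = {n1, n6, n7, n8}
n8 ∈ Sat(AX (AF (EX (~a & r)))) = {n1, n6, n7, n8}, so the formula holds at n8.

Yes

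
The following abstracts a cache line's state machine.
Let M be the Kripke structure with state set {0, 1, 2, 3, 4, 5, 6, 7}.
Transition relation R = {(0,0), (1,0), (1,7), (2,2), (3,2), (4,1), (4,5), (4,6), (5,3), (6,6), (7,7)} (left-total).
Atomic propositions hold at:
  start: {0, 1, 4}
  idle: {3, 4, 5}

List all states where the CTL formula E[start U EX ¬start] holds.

{1, 2, 3, 4, 5, 6, 7}

Sat(¬start) = {2, 3, 5, 6, 7}
Sat(EX ¬start) = {s : some successor in {2, 3, 5, 6, 7}} = {1, 2, 3, 4, 5, 6, 7}
E[start U EX ¬start]: least fixpoint, start Z0 = Sat(EX ¬start) = {1, 2, 3, 4, 5, 6, 7}, add states in Sat(start) with some successor in Z. Already a fixed point.
Sat(E[start U EX ¬start]) = {1, 2, 3, 4, 5, 6, 7}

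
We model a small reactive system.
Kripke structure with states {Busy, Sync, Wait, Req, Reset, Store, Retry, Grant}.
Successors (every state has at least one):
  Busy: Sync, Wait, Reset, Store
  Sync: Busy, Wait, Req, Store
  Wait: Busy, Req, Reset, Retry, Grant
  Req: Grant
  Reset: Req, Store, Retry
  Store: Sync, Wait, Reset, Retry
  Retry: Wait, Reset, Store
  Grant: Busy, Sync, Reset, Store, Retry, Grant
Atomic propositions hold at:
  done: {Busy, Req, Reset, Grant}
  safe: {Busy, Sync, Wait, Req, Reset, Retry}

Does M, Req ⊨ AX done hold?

Yes

Sat(AX done) = {s : every successor in {Busy, Req, Reset, Grant}} = {Req}
Req ∈ Sat(AX done) = {Req}, so the formula holds at Req.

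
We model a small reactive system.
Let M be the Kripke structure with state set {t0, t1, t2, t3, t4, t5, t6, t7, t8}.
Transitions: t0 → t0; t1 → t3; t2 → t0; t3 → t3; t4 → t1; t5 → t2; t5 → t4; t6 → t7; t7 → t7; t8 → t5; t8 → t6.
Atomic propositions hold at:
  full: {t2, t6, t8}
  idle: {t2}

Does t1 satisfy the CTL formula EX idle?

No

Sat(EX idle) = {s : some successor in {t2}} = {t5}
t1 ∉ Sat(EX idle) = {t5}, so the formula does not hold at t1.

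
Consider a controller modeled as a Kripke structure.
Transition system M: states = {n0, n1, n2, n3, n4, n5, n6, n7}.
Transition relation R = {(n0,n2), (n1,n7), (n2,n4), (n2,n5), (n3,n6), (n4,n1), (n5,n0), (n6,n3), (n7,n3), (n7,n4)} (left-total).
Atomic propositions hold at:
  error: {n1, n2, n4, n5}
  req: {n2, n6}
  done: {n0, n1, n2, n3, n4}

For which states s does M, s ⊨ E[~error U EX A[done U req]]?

{n0, n3, n5, n6, n7}

Sat(~error) = {n0, n3, n6, n7}
A[done U req]: least fixpoint, start Z0 = Sat(req) = {n2, n6}, add states in Sat(done) with every successor in Z. Z1 = {n0, n2, n3, n6}; fixed.
Sat(A[done U req]) = {n0, n2, n3, n6}
Sat(EX A[done U req]) = {s : some successor in {n0, n2, n3, n6}} = {n0, n3, n5, n6, n7}
E[~error U EX A[done U req]]: least fixpoint, start Z0 = Sat(EX A[done U req]) = {n0, n3, n5, n6, n7}, add states in Sat(~error) with some successor in Z. Already a fixed point.
Sat(E[~error U EX A[done U req]]) = {n0, n3, n5, n6, n7}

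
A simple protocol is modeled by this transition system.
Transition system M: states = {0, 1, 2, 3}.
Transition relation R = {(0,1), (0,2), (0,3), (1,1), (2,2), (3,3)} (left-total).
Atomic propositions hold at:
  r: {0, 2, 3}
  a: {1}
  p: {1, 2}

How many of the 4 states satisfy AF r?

3

AF r: least fixpoint, start Z0 = {0, 2, 3}, add states with every successor in Z. Already a fixed point.
Sat(AF r) = {0, 2, 3}
|Sat(AF r)| = |{0, 2, 3}| = 3.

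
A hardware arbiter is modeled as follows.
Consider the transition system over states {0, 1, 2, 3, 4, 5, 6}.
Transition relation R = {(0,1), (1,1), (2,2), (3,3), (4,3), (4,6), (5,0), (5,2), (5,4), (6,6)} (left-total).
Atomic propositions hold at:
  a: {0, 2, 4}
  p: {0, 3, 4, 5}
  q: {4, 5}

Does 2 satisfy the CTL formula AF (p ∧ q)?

No

Sat(p ∧ q) = {4, 5}
AF (p ∧ q): least fixpoint, start Z0 = {4, 5}, add states with every successor in Z. Already a fixed point.
Sat(AF (p ∧ q)) = {4, 5}
2 ∉ Sat(AF (p ∧ q)) = {4, 5}, so the formula does not hold at 2.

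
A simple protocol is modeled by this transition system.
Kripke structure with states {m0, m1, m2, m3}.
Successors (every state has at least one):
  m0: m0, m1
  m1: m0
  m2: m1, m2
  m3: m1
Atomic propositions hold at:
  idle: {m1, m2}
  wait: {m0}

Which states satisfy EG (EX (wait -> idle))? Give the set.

Sat(wait -> idle) = {m1, m2, m3}
Sat(EX (wait -> idle)) = {s : some successor in {m1, m2, m3}} = {m0, m2, m3}
EG (EX (wait -> idle)): greatest fixpoint, start Z0 = {m0, m2, m3}, keep only states in Sat with some successor in Z. Z1 = {m0, m2}; fixed.
Sat(EG (EX (wait -> idle))) = {m0, m2}

{m0, m2}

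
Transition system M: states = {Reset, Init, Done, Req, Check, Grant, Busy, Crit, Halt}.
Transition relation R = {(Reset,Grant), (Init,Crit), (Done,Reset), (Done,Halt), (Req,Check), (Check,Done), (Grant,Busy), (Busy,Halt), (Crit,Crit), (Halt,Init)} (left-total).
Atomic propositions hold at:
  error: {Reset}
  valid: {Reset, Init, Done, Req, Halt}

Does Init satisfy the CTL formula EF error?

No

EF error: least fixpoint, start Z0 = {Reset}, add states with some successor in Z. Z1 = {Reset, Done}; Z2 = {Reset, Done, Check}; Z3 = {Reset, Done, Req, Check}; fixed.
Sat(EF error) = {Reset, Done, Req, Check}
Init ∉ Sat(EF error) = {Reset, Done, Req, Check}, so the formula does not hold at Init.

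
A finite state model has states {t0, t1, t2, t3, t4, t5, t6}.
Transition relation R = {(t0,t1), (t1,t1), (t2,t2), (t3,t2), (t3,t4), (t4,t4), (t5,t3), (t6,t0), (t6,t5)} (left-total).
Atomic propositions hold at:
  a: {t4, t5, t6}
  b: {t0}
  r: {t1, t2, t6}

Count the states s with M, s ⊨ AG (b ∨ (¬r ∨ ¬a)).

Sat(¬r) = {t0, t3, t4, t5}
Sat(¬a) = {t0, t1, t2, t3}
Sat(¬r ∨ ¬a) = {t0, t1, t2, t3, t4, t5}
Sat(b ∨ (¬r ∨ ¬a)) = {t0, t1, t2, t3, t4, t5}
AG (b ∨ (¬r ∨ ¬a)): greatest fixpoint, start Z0 = {t0, t1, t2, t3, t4, t5}, keep only states in Sat with every successor in Z. Already a fixed point.
Sat(AG (b ∨ (¬r ∨ ¬a))) = {t0, t1, t2, t3, t4, t5}
|Sat(AG (b ∨ (¬r ∨ ¬a)))| = |{t0, t1, t2, t3, t4, t5}| = 6.

6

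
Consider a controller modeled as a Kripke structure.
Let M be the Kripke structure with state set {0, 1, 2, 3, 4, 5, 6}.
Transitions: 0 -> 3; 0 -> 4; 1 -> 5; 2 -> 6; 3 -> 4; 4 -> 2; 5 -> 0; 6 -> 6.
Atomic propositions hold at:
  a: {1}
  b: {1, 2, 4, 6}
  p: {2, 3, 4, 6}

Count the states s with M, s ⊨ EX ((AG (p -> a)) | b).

Sat(p -> a) = {0, 1, 5}
AG (p -> a): greatest fixpoint, start Z0 = {0, 1, 5}, keep only states in Sat with every successor in Z. Z1 = {1, 5}; Z2 = {1}; Z3 = ∅; fixed.
Sat(AG (p -> a)) = ∅
Sat((AG (p -> a)) | b) = {1, 2, 4, 6}
Sat(EX ((AG (p -> a)) | b)) = {s : some successor in {1, 2, 4, 6}} = {0, 2, 3, 4, 6}
|Sat(EX ((AG (p -> a)) | b))| = |{0, 2, 3, 4, 6}| = 5.

5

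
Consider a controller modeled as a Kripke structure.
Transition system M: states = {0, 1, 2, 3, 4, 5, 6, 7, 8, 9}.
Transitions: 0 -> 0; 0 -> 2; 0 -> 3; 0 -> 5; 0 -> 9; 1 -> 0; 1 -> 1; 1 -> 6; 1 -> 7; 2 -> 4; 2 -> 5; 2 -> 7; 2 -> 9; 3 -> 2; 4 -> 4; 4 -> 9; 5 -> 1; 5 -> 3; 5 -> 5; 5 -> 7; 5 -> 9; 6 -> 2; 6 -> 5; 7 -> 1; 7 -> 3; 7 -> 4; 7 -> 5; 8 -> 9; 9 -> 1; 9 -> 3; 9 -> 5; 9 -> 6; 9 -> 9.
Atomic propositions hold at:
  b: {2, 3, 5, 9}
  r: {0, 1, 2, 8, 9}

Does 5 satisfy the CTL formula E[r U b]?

Yes

E[r U b]: least fixpoint, start Z0 = Sat(b) = {2, 3, 5, 9}, add states in Sat(r) with some successor in Z. Z1 = {0, 2, 3, 5, 8, 9}; Z2 = {0, 1, 2, 3, 5, 8, 9}; fixed.
Sat(E[r U b]) = {0, 1, 2, 3, 5, 8, 9}
5 ∈ Sat(E[r U b]) = {0, 1, 2, 3, 5, 8, 9}, so the formula holds at 5.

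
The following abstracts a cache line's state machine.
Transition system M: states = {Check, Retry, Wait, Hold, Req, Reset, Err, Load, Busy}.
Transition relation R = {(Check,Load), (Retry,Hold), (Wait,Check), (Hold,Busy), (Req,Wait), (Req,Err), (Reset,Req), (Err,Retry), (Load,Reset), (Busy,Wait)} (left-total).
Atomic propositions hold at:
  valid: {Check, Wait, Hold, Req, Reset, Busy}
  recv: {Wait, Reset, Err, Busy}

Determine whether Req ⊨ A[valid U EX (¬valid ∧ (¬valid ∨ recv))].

Sat(¬valid) = {Retry, Err, Load}
Sat(¬valid ∨ recv) = {Retry, Wait, Reset, Err, Load, Busy}
Sat(¬valid ∧ (¬valid ∨ recv)) = {Retry, Err, Load}
Sat(EX (¬valid ∧ (¬valid ∨ recv))) = {s : some successor in {Retry, Err, Load}} = {Check, Req, Err}
A[valid U EX (¬valid ∧ (¬valid ∨ recv))]: least fixpoint, start Z0 = Sat(EX (¬valid ∧ (¬valid ∨ recv))) = {Check, Req, Err}, add states in Sat(valid) with every successor in Z. Z1 = {Check, Wait, Req, Reset, Err}; Z2 = {Check, Wait, Req, Reset, Err, Busy}; Z3 = {Check, Wait, Hold, Req, Reset, Err, Busy}; fixed.
Sat(A[valid U EX (¬valid ∧ (¬valid ∨ recv))]) = {Check, Wait, Hold, Req, Reset, Err, Busy}
Req ∈ Sat(A[valid U EX (¬valid ∧ (¬valid ∨ recv))]) = {Check, Wait, Hold, Req, Reset, Err, Busy}, so the formula holds at Req.

Yes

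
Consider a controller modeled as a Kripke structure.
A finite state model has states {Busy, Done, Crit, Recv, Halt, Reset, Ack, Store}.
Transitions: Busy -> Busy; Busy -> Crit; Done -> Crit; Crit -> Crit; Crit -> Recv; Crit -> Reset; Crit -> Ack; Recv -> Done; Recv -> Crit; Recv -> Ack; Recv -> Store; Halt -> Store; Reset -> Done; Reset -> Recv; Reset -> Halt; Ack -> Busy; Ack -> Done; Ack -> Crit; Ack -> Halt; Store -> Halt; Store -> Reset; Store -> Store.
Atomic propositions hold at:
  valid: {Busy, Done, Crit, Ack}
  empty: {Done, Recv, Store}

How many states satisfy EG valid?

4

EG valid: greatest fixpoint, start Z0 = {Busy, Done, Crit, Ack}, keep only states in Sat with some successor in Z. Already a fixed point.
Sat(EG valid) = {Busy, Done, Crit, Ack}
|Sat(EG valid)| = |{Busy, Done, Crit, Ack}| = 4.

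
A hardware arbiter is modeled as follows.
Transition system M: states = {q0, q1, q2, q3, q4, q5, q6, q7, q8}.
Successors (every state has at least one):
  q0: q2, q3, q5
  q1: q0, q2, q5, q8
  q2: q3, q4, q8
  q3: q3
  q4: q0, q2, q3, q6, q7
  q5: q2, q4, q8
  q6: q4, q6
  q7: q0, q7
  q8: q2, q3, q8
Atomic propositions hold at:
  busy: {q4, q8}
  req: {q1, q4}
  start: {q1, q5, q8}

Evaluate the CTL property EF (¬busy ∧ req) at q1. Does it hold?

Sat(¬busy) = {q0, q1, q2, q3, q5, q6, q7}
Sat(¬busy ∧ req) = {q1}
EF (¬busy ∧ req): least fixpoint, start Z0 = {q1}, add states with some successor in Z. Already a fixed point.
Sat(EF (¬busy ∧ req)) = {q1}
q1 ∈ Sat(EF (¬busy ∧ req)) = {q1}, so the formula holds at q1.

Yes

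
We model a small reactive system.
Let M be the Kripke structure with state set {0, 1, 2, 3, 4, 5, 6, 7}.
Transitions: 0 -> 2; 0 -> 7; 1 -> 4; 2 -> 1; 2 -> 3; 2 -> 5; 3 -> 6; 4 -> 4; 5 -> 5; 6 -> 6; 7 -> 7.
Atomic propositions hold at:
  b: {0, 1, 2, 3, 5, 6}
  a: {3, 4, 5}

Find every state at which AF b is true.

AF b: least fixpoint, start Z0 = {0, 1, 2, 3, 5, 6}, add states with every successor in Z. Already a fixed point.
Sat(AF b) = {0, 1, 2, 3, 5, 6}

{0, 1, 2, 3, 5, 6}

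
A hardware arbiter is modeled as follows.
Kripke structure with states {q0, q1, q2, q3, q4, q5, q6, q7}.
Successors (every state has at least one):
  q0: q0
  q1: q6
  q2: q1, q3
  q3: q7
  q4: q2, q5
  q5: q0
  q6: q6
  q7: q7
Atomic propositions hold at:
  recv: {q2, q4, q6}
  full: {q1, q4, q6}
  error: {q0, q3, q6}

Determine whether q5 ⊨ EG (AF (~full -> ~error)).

Sat(~full) = {q0, q2, q3, q5, q7}
Sat(~error) = {q1, q2, q4, q5, q7}
Sat(~full -> ~error) = {q1, q2, q4, q5, q6, q7}
AF (~full -> ~error): least fixpoint, start Z0 = {q1, q2, q4, q5, q6, q7}, add states with every successor in Z. Z1 = {q1, q2, q3, q4, q5, q6, q7}; fixed.
Sat(AF (~full -> ~error)) = {q1, q2, q3, q4, q5, q6, q7}
EG (AF (~full -> ~error)): greatest fixpoint, start Z0 = {q1, q2, q3, q4, q5, q6, q7}, keep only states in Sat with some successor in Z. Z1 = {q1, q2, q3, q4, q6, q7}; fixed.
Sat(EG (AF (~full -> ~error))) = {q1, q2, q3, q4, q6, q7}
q5 ∉ Sat(EG (AF (~full -> ~error))) = {q1, q2, q3, q4, q6, q7}, so the formula does not hold at q5.

No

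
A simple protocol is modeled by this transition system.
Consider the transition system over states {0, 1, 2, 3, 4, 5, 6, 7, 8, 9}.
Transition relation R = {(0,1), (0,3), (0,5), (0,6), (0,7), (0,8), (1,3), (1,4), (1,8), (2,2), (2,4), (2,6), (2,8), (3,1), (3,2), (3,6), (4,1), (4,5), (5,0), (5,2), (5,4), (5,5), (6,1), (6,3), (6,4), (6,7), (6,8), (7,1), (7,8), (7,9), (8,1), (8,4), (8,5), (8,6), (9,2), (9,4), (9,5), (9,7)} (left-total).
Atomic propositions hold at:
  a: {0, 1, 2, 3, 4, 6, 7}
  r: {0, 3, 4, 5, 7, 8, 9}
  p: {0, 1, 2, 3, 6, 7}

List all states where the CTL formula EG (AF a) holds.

{0, 1, 2, 3, 4, 6, 7}

AF a: least fixpoint, start Z0 = {0, 1, 2, 3, 4, 6, 7}, add states with every successor in Z. Already a fixed point.
Sat(AF a) = {0, 1, 2, 3, 4, 6, 7}
EG (AF a): greatest fixpoint, start Z0 = {0, 1, 2, 3, 4, 6, 7}, keep only states in Sat with some successor in Z. Already a fixed point.
Sat(EG (AF a)) = {0, 1, 2, 3, 4, 6, 7}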